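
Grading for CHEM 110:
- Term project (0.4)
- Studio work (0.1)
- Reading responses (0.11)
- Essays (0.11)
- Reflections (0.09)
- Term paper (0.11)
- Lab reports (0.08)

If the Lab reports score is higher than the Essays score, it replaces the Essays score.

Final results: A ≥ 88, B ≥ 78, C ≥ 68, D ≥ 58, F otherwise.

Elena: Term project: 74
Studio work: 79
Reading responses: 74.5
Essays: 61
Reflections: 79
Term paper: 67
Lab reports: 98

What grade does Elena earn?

B

Lab reports (98) > Essays (61), so Essays counts as 98.
Weighted total:
  Term project 74 × 0.4 = 29.6
  Studio work 79 × 0.1 = 7.9
  Reading responses 74.5 × 0.11 = 8.195
  Essays 98 × 0.11 = 10.78
  Reflections 79 × 0.09 = 7.11
  Term paper 67 × 0.11 = 7.37
  Lab reports 98 × 0.08 = 7.84
Sum = 78.795
78.795 is ≥ 78 and < 88 → B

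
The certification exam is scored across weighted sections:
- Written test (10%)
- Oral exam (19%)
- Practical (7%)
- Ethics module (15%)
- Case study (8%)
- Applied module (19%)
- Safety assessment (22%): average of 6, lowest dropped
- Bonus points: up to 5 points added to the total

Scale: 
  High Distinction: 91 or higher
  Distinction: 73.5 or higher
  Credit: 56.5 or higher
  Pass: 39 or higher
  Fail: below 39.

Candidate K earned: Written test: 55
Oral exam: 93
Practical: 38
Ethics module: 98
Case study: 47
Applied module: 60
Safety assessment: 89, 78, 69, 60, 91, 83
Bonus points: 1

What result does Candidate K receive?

Distinction

Safety assessment: drop 60 → average of remaining 5 = 410/5 = 82
Weighted total:
  Written test 55 × 0.1 = 5.5
  Oral exam 93 × 0.19 = 17.67
  Practical 38 × 0.07 = 2.66
  Ethics module 98 × 0.15 = 14.7
  Case study 47 × 0.08 = 3.76
  Applied module 60 × 0.19 = 11.4
  Safety assessment 82 × 0.22 = 18.04
Sum = 73.73
Bonus points: 73.73 + 1 = 74.73
74.73 is ≥ 73.5 and < 91 → Distinction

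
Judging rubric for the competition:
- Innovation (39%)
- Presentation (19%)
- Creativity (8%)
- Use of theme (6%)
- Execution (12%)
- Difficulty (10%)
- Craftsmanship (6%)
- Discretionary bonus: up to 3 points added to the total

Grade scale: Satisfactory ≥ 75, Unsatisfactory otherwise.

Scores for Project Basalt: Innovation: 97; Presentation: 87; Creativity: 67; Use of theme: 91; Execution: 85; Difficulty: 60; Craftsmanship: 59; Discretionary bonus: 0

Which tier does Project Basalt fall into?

Satisfactory

Weighted total:
  Innovation 97 × 0.39 = 37.83
  Presentation 87 × 0.19 = 16.53
  Creativity 67 × 0.08 = 5.36
  Use of theme 91 × 0.06 = 5.46
  Execution 85 × 0.12 = 10.2
  Difficulty 60 × 0.1 = 6
  Craftsmanship 59 × 0.06 = 3.54
Sum = 84.92
Discretionary bonus: 84.92 + 0 = 84.92
84.92 ≥ 75 → Satisfactory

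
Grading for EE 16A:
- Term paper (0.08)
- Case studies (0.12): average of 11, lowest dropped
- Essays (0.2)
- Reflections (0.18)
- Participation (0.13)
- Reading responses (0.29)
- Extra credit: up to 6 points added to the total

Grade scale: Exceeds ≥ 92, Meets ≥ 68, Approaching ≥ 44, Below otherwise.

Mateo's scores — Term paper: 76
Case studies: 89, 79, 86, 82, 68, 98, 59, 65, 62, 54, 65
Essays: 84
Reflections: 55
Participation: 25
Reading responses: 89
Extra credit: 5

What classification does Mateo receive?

Case studies: drop 54 → average of remaining 10 = 753/10 = 75.3
Weighted total:
  Term paper 76 × 0.08 = 6.08
  Case studies 75.3 × 0.12 = 9.036
  Essays 84 × 0.2 = 16.8
  Reflections 55 × 0.18 = 9.9
  Participation 25 × 0.13 = 3.25
  Reading responses 89 × 0.29 = 25.81
Sum = 70.876
Extra credit: 70.876 + 5 = 75.876
75.876 is ≥ 68 and < 92 → Meets

Meets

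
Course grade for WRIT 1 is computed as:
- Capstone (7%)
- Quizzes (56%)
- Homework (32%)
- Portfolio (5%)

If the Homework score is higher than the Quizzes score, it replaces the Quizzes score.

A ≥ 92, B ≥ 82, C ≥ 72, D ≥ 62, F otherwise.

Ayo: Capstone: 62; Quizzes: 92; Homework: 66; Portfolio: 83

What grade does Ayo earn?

Homework (66) ≤ Quizzes (92), so Quizzes stays at 92.
Weighted total:
  Capstone 62 × 0.07 = 4.34
  Quizzes 92 × 0.56 = 51.52
  Homework 66 × 0.32 = 21.12
  Portfolio 83 × 0.05 = 4.15
Sum = 81.13
81.13 is ≥ 72 and < 82 → C

C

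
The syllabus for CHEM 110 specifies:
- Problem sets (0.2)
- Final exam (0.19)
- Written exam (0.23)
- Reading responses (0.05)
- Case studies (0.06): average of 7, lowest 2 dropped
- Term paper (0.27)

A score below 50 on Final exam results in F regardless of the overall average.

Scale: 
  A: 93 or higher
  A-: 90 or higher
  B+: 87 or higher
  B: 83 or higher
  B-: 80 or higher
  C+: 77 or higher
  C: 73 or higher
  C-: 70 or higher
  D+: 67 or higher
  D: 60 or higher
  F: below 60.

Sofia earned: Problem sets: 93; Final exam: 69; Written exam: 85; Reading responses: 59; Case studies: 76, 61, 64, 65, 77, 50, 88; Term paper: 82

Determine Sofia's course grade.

Case studies: drop 50, 61 → average of remaining 5 = 370/5 = 74
Final exam score 69 ≥ 50: minimum met.
Weighted total:
  Problem sets 93 × 0.2 = 18.6
  Final exam 69 × 0.19 = 13.11
  Written exam 85 × 0.23 = 19.55
  Reading responses 59 × 0.05 = 2.95
  Case studies 74 × 0.06 = 4.44
  Term paper 82 × 0.27 = 22.14
Sum = 80.79
80.79 is ≥ 80 and < 83 → B-

B-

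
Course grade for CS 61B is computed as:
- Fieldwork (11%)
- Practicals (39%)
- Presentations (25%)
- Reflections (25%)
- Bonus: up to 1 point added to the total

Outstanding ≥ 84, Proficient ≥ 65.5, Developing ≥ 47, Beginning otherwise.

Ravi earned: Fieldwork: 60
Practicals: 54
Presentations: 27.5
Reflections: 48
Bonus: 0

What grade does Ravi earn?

Beginning

Weighted total:
  Fieldwork 60 × 0.11 = 6.6
  Practicals 54 × 0.39 = 21.06
  Presentations 27.5 × 0.25 = 6.875
  Reflections 48 × 0.25 = 12
Sum = 46.535
Bonus: 46.535 + 0 = 46.535
46.535 < 47 → Beginning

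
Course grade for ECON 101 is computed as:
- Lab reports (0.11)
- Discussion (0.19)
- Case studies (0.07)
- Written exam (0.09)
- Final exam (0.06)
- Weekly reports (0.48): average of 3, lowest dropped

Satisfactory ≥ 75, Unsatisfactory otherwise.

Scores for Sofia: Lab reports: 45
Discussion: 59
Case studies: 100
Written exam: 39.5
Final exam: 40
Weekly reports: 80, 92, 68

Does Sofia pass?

Weekly reports: drop 68 → average of remaining 2 = 172/2 = 86
Weighted total:
  Lab reports 45 × 0.11 = 4.95
  Discussion 59 × 0.19 = 11.21
  Case studies 100 × 0.07 = 7
  Written exam 39.5 × 0.09 = 3.555
  Final exam 40 × 0.06 = 2.4
  Weekly reports 86 × 0.48 = 41.28
Sum = 70.395
70.395 < 75 → Unsatisfactory

Unsatisfactory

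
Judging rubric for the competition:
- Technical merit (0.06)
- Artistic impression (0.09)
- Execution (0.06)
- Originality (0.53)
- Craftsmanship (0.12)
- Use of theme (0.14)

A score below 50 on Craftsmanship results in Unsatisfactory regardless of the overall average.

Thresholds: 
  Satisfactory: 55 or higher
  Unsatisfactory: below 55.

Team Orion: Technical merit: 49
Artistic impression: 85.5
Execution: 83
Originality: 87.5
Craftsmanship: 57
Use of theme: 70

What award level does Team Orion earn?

Satisfactory

Craftsmanship score 57 ≥ 50: minimum met.
Weighted total:
  Technical merit 49 × 0.06 = 2.94
  Artistic impression 85.5 × 0.09 = 7.695
  Execution 83 × 0.06 = 4.98
  Originality 87.5 × 0.53 = 46.375
  Craftsmanship 57 × 0.12 = 6.84
  Use of theme 70 × 0.14 = 9.8
Sum = 78.63
78.63 ≥ 55 → Satisfactory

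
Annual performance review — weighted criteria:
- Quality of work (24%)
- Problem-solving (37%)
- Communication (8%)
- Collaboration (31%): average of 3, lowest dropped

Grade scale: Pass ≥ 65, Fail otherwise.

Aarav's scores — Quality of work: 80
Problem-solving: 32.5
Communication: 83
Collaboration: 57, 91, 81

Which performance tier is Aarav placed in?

Fail

Collaboration: drop 57 → average of remaining 2 = 172/2 = 86
Weighted total:
  Quality of work 80 × 0.24 = 19.2
  Problem-solving 32.5 × 0.37 = 12.025
  Communication 83 × 0.08 = 6.64
  Collaboration 86 × 0.31 = 26.66
Sum = 64.525
64.525 < 65 → Fail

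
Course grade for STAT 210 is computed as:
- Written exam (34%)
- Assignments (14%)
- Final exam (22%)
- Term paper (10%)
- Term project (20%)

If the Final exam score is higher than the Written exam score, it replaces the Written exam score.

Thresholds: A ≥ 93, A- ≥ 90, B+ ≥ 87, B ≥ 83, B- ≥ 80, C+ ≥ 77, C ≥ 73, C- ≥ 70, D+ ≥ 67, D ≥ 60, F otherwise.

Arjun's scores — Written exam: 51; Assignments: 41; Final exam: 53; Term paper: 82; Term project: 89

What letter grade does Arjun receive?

D

Final exam (53) > Written exam (51), so Written exam counts as 53.
Weighted total:
  Written exam 53 × 0.34 = 18.02
  Assignments 41 × 0.14 = 5.74
  Final exam 53 × 0.22 = 11.66
  Term paper 82 × 0.1 = 8.2
  Term project 89 × 0.2 = 17.8
Sum = 61.42
61.42 is ≥ 60 and < 67 → D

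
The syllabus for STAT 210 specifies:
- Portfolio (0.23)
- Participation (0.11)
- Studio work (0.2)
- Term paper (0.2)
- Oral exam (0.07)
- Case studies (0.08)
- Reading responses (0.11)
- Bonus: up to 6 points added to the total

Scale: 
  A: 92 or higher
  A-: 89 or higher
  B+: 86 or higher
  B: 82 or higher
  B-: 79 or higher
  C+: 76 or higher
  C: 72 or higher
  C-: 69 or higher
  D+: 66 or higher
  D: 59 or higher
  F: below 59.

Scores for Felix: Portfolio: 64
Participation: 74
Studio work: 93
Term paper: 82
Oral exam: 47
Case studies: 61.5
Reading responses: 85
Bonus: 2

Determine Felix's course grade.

C+

Weighted total:
  Portfolio 64 × 0.23 = 14.72
  Participation 74 × 0.11 = 8.14
  Studio work 93 × 0.2 = 18.6
  Term paper 82 × 0.2 = 16.4
  Oral exam 47 × 0.07 = 3.29
  Case studies 61.5 × 0.08 = 4.92
  Reading responses 85 × 0.11 = 9.35
Sum = 75.42
Bonus: 75.42 + 2 = 77.42
77.42 is ≥ 76 and < 79 → C+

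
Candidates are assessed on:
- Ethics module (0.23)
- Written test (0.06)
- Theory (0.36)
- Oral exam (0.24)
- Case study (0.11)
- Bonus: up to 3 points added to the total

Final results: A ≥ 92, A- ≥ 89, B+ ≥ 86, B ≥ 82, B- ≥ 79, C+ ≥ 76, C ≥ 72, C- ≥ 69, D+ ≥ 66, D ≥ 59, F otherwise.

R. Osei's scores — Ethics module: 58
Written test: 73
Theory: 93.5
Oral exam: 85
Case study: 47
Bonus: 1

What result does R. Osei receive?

Weighted total:
  Ethics module 58 × 0.23 = 13.34
  Written test 73 × 0.06 = 4.38
  Theory 93.5 × 0.36 = 33.66
  Oral exam 85 × 0.24 = 20.4
  Case study 47 × 0.11 = 5.17
Sum = 76.95
Bonus: 76.95 + 1 = 77.95
77.95 is ≥ 76 and < 79 → C+

C+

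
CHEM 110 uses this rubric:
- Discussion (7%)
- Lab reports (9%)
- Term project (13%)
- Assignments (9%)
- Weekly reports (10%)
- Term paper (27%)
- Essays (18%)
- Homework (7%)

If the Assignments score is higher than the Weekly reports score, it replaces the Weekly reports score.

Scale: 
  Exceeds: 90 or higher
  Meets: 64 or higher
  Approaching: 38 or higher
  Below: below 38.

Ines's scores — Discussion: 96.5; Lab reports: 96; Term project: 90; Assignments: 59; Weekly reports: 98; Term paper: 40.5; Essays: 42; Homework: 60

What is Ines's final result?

Assignments (59) ≤ Weekly reports (98), so Weekly reports stays at 98.
Weighted total:
  Discussion 96.5 × 0.07 = 6.755
  Lab reports 96 × 0.09 = 8.64
  Term project 90 × 0.13 = 11.7
  Assignments 59 × 0.09 = 5.31
  Weekly reports 98 × 0.1 = 9.8
  Term paper 40.5 × 0.27 = 10.935
  Essays 42 × 0.18 = 7.56
  Homework 60 × 0.07 = 4.2
Sum = 64.9
64.9 is ≥ 64 and < 90 → Meets

Meets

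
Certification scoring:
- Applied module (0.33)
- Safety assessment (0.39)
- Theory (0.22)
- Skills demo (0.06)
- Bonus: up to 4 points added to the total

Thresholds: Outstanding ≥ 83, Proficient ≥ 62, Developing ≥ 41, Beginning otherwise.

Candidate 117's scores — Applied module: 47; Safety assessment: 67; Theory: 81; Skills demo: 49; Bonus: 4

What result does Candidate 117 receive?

Weighted total:
  Applied module 47 × 0.33 = 15.51
  Safety assessment 67 × 0.39 = 26.13
  Theory 81 × 0.22 = 17.82
  Skills demo 49 × 0.06 = 2.94
Sum = 62.4
Bonus: 62.4 + 4 = 66.4
66.4 is ≥ 62 and < 83 → Proficient

Proficient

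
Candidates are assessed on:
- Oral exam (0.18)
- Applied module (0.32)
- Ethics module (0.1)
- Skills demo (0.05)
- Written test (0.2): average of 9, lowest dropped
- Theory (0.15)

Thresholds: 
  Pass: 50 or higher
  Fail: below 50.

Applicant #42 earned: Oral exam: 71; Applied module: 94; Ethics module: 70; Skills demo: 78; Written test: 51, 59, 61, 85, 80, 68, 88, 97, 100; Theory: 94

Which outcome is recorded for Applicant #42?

Written test: drop 51 → average of remaining 8 = 638/8 = 79.75
Weighted total:
  Oral exam 71 × 0.18 = 12.78
  Applied module 94 × 0.32 = 30.08
  Ethics module 70 × 0.1 = 7
  Skills demo 78 × 0.05 = 3.9
  Written test 79.75 × 0.2 = 15.95
  Theory 94 × 0.15 = 14.1
Sum = 83.81
83.81 ≥ 50 → Pass

Pass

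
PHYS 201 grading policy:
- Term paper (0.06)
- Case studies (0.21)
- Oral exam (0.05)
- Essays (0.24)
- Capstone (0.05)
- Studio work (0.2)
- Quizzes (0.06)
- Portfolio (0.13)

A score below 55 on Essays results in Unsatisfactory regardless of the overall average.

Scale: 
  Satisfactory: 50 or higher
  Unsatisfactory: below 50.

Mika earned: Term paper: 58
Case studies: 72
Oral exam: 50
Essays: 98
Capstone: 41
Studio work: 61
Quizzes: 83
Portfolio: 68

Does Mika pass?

Satisfactory

Essays score 98 ≥ 55: minimum met.
Weighted total:
  Term paper 58 × 0.06 = 3.48
  Case studies 72 × 0.21 = 15.12
  Oral exam 50 × 0.05 = 2.5
  Essays 98 × 0.24 = 23.52
  Capstone 41 × 0.05 = 2.05
  Studio work 61 × 0.2 = 12.2
  Quizzes 83 × 0.06 = 4.98
  Portfolio 68 × 0.13 = 8.84
Sum = 72.69
72.69 ≥ 50 → Satisfactory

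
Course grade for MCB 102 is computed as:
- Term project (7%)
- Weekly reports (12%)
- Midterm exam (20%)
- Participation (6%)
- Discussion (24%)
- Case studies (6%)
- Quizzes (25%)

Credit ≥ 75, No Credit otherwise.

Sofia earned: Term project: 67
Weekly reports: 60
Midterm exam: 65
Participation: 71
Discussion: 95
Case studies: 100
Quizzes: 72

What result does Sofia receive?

Credit

Weighted total:
  Term project 67 × 0.07 = 4.69
  Weekly reports 60 × 0.12 = 7.2
  Midterm exam 65 × 0.2 = 13
  Participation 71 × 0.06 = 4.26
  Discussion 95 × 0.24 = 22.8
  Case studies 100 × 0.06 = 6
  Quizzes 72 × 0.25 = 18
Sum = 75.95
75.95 ≥ 75 → Credit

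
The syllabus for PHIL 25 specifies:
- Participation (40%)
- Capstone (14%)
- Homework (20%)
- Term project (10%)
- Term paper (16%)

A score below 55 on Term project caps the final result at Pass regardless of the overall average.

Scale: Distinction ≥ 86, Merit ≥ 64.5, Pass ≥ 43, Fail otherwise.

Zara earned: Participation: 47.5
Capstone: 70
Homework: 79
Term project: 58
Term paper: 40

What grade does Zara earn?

Pass

Term project score 58 ≥ 55: minimum met.
Weighted total:
  Participation 47.5 × 0.4 = 19
  Capstone 70 × 0.14 = 9.8
  Homework 79 × 0.2 = 15.8
  Term project 58 × 0.1 = 5.8
  Term paper 40 × 0.16 = 6.4
Sum = 56.8
56.8 is ≥ 43 and < 64.5 → Pass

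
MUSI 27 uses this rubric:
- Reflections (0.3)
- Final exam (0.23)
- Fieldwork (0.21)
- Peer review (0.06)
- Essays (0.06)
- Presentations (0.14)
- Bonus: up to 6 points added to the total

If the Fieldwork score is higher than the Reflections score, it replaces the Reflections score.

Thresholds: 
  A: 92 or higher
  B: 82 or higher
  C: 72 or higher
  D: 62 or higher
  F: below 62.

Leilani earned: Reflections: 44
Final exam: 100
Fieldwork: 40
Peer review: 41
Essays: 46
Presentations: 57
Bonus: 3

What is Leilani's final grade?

Fieldwork (40) ≤ Reflections (44), so Reflections stays at 44.
Weighted total:
  Reflections 44 × 0.3 = 13.2
  Final exam 100 × 0.23 = 23
  Fieldwork 40 × 0.21 = 8.4
  Peer review 41 × 0.06 = 2.46
  Essays 46 × 0.06 = 2.76
  Presentations 57 × 0.14 = 7.98
Sum = 57.8
Bonus: 57.8 + 3 = 60.8
60.8 < 62 → F

F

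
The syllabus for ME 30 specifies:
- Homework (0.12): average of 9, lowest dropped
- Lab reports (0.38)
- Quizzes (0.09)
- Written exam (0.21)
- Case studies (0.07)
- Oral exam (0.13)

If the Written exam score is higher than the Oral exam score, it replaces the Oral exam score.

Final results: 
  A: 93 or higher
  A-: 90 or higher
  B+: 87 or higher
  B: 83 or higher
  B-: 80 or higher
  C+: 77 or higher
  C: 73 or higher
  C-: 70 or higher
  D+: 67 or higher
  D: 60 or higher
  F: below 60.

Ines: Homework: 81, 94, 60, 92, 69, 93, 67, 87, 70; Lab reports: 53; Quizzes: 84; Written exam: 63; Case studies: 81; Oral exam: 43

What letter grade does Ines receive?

Homework: drop 60 → average of remaining 8 = 653/8 = 81.625
Written exam (63) > Oral exam (43), so Oral exam counts as 63.
Weighted total:
  Homework 81.625 × 0.12 = 9.795
  Lab reports 53 × 0.38 = 20.14
  Quizzes 84 × 0.09 = 7.56
  Written exam 63 × 0.21 = 13.23
  Case studies 81 × 0.07 = 5.67
  Oral exam 63 × 0.13 = 8.19
Sum = 64.585
64.585 is ≥ 60 and < 67 → D

D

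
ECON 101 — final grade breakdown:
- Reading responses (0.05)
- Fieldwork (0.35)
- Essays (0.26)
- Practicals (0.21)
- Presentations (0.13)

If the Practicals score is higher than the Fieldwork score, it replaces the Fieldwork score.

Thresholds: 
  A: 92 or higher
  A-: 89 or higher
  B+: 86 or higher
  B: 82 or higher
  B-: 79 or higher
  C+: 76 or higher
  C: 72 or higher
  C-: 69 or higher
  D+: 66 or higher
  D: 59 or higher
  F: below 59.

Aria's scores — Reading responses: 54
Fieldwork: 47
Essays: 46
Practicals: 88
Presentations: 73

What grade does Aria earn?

Practicals (88) > Fieldwork (47), so Fieldwork counts as 88.
Weighted total:
  Reading responses 54 × 0.05 = 2.7
  Fieldwork 88 × 0.35 = 30.8
  Essays 46 × 0.26 = 11.96
  Practicals 88 × 0.21 = 18.48
  Presentations 73 × 0.13 = 9.49
Sum = 73.43
73.43 is ≥ 72 and < 76 → C

C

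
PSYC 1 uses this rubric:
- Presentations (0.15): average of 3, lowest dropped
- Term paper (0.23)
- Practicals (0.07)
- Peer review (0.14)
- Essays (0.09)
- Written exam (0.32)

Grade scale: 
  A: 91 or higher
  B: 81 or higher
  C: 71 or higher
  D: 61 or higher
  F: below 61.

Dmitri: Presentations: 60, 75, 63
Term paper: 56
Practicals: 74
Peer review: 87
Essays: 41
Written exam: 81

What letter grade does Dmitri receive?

Presentations: drop 60 → average of remaining 2 = 138/2 = 69
Weighted total:
  Presentations 69 × 0.15 = 10.35
  Term paper 56 × 0.23 = 12.88
  Practicals 74 × 0.07 = 5.18
  Peer review 87 × 0.14 = 12.18
  Essays 41 × 0.09 = 3.69
  Written exam 81 × 0.32 = 25.92
Sum = 70.2
70.2 is ≥ 61 and < 71 → D

D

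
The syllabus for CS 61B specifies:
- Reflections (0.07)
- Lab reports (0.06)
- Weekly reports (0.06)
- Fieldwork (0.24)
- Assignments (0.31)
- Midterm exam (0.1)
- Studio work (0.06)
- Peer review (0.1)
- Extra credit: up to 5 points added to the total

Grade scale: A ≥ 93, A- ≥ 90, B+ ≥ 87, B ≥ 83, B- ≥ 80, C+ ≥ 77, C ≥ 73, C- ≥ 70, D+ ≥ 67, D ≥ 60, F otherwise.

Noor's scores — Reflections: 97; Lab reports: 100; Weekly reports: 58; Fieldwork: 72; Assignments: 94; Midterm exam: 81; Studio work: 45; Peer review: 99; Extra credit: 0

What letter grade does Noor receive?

B

Weighted total:
  Reflections 97 × 0.07 = 6.79
  Lab reports 100 × 0.06 = 6
  Weekly reports 58 × 0.06 = 3.48
  Fieldwork 72 × 0.24 = 17.28
  Assignments 94 × 0.31 = 29.14
  Midterm exam 81 × 0.1 = 8.1
  Studio work 45 × 0.06 = 2.7
  Peer review 99 × 0.1 = 9.9
Sum = 83.39
Extra credit: 83.39 + 0 = 83.39
83.39 is ≥ 83 and < 87 → B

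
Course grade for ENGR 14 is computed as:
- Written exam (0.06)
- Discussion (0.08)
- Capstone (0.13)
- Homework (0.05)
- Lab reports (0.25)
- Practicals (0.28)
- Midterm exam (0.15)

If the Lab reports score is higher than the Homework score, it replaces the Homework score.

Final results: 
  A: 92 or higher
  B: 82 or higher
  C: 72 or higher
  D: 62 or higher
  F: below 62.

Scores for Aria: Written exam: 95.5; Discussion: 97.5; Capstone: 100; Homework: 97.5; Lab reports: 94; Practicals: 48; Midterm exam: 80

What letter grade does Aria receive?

C

Lab reports (94) ≤ Homework (97.5), so Homework stays at 97.5.
Weighted total:
  Written exam 95.5 × 0.06 = 5.73
  Discussion 97.5 × 0.08 = 7.8
  Capstone 100 × 0.13 = 13
  Homework 97.5 × 0.05 = 4.875
  Lab reports 94 × 0.25 = 23.5
  Practicals 48 × 0.28 = 13.44
  Midterm exam 80 × 0.15 = 12
Sum = 80.345
80.345 is ≥ 72 and < 82 → C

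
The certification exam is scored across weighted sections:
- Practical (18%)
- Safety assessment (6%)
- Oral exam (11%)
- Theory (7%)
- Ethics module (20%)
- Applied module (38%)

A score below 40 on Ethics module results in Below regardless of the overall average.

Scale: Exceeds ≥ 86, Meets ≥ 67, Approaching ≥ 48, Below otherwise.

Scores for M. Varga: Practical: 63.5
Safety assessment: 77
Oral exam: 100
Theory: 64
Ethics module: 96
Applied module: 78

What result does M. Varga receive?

Meets

Ethics module score 96 ≥ 40: minimum met.
Weighted total:
  Practical 63.5 × 0.18 = 11.43
  Safety assessment 77 × 0.06 = 4.62
  Oral exam 100 × 0.11 = 11
  Theory 64 × 0.07 = 4.48
  Ethics module 96 × 0.2 = 19.2
  Applied module 78 × 0.38 = 29.64
Sum = 80.37
80.37 is ≥ 67 and < 86 → Meets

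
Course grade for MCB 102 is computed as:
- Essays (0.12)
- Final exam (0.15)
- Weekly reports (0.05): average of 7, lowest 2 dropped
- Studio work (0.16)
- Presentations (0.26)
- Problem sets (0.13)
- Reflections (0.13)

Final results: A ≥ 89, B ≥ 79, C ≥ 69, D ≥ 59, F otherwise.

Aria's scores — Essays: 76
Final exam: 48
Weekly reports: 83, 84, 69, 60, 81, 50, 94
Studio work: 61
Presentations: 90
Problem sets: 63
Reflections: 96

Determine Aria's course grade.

Weekly reports: drop 50, 60 → average of remaining 5 = 411/5 = 82.2
Weighted total:
  Essays 76 × 0.12 = 9.12
  Final exam 48 × 0.15 = 7.2
  Weekly reports 82.2 × 0.05 = 4.11
  Studio work 61 × 0.16 = 9.76
  Presentations 90 × 0.26 = 23.4
  Problem sets 63 × 0.13 = 8.19
  Reflections 96 × 0.13 = 12.48
Sum = 74.26
74.26 is ≥ 69 and < 79 → C

C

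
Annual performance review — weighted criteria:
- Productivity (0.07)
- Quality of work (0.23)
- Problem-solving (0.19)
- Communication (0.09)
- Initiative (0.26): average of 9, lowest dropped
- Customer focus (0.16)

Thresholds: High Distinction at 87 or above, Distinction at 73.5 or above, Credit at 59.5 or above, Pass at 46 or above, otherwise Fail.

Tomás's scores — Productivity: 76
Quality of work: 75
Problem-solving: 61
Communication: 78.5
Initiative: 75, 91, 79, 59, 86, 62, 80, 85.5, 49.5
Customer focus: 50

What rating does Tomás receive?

Initiative: drop 49.5 → average of remaining 8 = 617.5/8 = 77.1875
Weighted total:
  Productivity 76 × 0.07 = 5.32
  Quality of work 75 × 0.23 = 17.25
  Problem-solving 61 × 0.19 = 11.59
  Communication 78.5 × 0.09 = 7.065
  Initiative 77.1875 × 0.26 = 20.06875
  Customer focus 50 × 0.16 = 8
Sum = 69.29375
69.29375 is ≥ 59.5 and < 73.5 → Credit

Credit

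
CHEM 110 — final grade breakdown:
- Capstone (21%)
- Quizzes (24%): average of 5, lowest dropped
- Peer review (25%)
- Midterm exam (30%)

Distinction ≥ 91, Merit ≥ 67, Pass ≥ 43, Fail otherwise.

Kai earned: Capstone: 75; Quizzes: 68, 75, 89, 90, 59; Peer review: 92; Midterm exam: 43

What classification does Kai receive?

Merit

Quizzes: drop 59 → average of remaining 4 = 322/4 = 80.5
Weighted total:
  Capstone 75 × 0.21 = 15.75
  Quizzes 80.5 × 0.24 = 19.32
  Peer review 92 × 0.25 = 23
  Midterm exam 43 × 0.3 = 12.9
Sum = 70.97
70.97 is ≥ 67 and < 91 → Merit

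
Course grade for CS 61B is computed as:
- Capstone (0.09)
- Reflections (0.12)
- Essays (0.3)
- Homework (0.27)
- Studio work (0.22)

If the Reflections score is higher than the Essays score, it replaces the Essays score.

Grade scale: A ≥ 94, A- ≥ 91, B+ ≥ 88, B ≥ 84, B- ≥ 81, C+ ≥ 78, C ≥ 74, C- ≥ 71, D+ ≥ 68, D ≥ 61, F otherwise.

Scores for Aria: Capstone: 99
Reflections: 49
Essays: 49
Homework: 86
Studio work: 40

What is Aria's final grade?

D

Reflections (49) ≤ Essays (49), so Essays stays at 49.
Weighted total:
  Capstone 99 × 0.09 = 8.91
  Reflections 49 × 0.12 = 5.88
  Essays 49 × 0.3 = 14.7
  Homework 86 × 0.27 = 23.22
  Studio work 40 × 0.22 = 8.8
Sum = 61.51
61.51 is ≥ 61 and < 68 → D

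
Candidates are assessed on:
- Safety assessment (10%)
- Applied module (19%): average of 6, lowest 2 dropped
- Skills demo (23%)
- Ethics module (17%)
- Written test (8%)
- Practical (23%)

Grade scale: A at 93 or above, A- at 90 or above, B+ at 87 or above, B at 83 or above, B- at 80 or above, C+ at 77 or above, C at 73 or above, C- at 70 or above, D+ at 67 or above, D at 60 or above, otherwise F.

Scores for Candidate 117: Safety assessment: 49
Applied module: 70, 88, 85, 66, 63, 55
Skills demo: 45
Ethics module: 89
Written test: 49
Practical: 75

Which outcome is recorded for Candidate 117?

D

Applied module: drop 55, 63 → average of remaining 4 = 309/4 = 77.25
Weighted total:
  Safety assessment 49 × 0.1 = 4.9
  Applied module 77.25 × 0.19 = 14.6775
  Skills demo 45 × 0.23 = 10.35
  Ethics module 89 × 0.17 = 15.13
  Written test 49 × 0.08 = 3.92
  Practical 75 × 0.23 = 17.25
Sum = 66.2275
66.2275 is ≥ 60 and < 67 → D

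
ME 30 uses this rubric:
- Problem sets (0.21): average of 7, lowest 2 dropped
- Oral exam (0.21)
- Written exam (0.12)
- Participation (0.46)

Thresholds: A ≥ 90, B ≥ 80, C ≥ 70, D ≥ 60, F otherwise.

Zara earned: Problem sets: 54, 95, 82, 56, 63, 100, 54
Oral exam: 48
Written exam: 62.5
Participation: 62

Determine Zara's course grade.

D

Problem sets: drop 54, 54 → average of remaining 5 = 396/5 = 79.2
Weighted total:
  Problem sets 79.2 × 0.21 = 16.632
  Oral exam 48 × 0.21 = 10.08
  Written exam 62.5 × 0.12 = 7.5
  Participation 62 × 0.46 = 28.52
Sum = 62.732
62.732 is ≥ 60 and < 70 → D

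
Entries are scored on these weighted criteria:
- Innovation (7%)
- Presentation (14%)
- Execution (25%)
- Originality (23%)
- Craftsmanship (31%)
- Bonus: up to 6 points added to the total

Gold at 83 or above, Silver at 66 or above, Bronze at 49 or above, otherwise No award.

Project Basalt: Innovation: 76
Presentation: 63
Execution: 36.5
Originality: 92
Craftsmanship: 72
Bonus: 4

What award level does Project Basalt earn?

Silver

Weighted total:
  Innovation 76 × 0.07 = 5.32
  Presentation 63 × 0.14 = 8.82
  Execution 36.5 × 0.25 = 9.125
  Originality 92 × 0.23 = 21.16
  Craftsmanship 72 × 0.31 = 22.32
Sum = 66.745
Bonus: 66.745 + 4 = 70.745
70.745 is ≥ 66 and < 83 → Silver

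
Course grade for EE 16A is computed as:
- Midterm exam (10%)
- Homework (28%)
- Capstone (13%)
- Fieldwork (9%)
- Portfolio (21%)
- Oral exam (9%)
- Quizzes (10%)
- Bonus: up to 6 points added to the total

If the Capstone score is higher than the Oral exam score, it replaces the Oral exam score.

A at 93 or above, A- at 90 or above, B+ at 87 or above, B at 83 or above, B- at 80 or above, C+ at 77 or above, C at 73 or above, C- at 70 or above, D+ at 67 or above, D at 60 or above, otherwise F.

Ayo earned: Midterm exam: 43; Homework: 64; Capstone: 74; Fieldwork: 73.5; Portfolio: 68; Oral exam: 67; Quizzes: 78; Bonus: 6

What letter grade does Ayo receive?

C

Capstone (74) > Oral exam (67), so Oral exam counts as 74.
Weighted total:
  Midterm exam 43 × 0.1 = 4.3
  Homework 64 × 0.28 = 17.92
  Capstone 74 × 0.13 = 9.62
  Fieldwork 73.5 × 0.09 = 6.615
  Portfolio 68 × 0.21 = 14.28
  Oral exam 74 × 0.09 = 6.66
  Quizzes 78 × 0.1 = 7.8
Sum = 67.195
Bonus: 67.195 + 6 = 73.195
73.195 is ≥ 73 and < 77 → C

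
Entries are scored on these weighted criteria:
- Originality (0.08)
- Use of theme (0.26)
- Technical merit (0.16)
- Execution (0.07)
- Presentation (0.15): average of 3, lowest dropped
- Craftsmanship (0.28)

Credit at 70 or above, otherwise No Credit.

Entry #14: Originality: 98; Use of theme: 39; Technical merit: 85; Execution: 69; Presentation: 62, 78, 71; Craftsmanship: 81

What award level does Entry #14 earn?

Credit

Presentation: drop 62 → average of remaining 2 = 149/2 = 74.5
Weighted total:
  Originality 98 × 0.08 = 7.84
  Use of theme 39 × 0.26 = 10.14
  Technical merit 85 × 0.16 = 13.6
  Execution 69 × 0.07 = 4.83
  Presentation 74.5 × 0.15 = 11.175
  Craftsmanship 81 × 0.28 = 22.68
Sum = 70.265
70.265 ≥ 70 → Credit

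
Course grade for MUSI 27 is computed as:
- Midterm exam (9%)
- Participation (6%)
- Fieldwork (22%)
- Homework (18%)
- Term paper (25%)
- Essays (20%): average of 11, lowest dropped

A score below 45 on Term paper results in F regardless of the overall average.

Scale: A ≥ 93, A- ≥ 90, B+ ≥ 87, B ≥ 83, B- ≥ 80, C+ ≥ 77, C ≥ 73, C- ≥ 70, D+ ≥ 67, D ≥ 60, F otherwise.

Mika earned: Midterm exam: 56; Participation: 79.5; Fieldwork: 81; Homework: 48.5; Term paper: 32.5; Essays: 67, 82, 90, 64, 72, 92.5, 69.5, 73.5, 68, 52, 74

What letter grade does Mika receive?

Essays: drop 52 → average of remaining 10 = 752.5/10 = 75.25
Term paper score 32.5 < 45: minimum not met.
Weighted total:
  Midterm exam 56 × 0.09 = 5.04
  Participation 79.5 × 0.06 = 4.77
  Fieldwork 81 × 0.22 = 17.82
  Homework 48.5 × 0.18 = 8.73
  Term paper 32.5 × 0.25 = 8.125
  Essays 75.25 × 0.2 = 15.05
Sum = 59.535
Because the Term paper minimum was not met, the result is F.

F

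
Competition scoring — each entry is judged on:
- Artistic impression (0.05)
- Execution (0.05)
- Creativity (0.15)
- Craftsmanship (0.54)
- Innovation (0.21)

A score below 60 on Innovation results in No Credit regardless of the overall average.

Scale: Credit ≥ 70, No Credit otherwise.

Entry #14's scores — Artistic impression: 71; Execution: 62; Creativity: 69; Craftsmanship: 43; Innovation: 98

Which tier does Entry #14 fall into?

Innovation score 98 ≥ 60: minimum met.
Weighted total:
  Artistic impression 71 × 0.05 = 3.55
  Execution 62 × 0.05 = 3.1
  Creativity 69 × 0.15 = 10.35
  Craftsmanship 43 × 0.54 = 23.22
  Innovation 98 × 0.21 = 20.58
Sum = 60.8
60.8 < 70 → No Credit

No Credit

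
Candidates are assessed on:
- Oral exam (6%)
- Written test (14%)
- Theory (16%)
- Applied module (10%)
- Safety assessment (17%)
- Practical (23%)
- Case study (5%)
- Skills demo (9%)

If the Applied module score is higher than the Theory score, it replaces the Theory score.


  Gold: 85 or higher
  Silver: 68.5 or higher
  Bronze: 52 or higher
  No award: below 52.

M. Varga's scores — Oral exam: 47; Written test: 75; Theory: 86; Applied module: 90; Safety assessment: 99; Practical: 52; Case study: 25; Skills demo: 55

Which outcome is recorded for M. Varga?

Applied module (90) > Theory (86), so Theory counts as 90.
Weighted total:
  Oral exam 47 × 0.06 = 2.82
  Written test 75 × 0.14 = 10.5
  Theory 90 × 0.16 = 14.4
  Applied module 90 × 0.1 = 9
  Safety assessment 99 × 0.17 = 16.83
  Practical 52 × 0.23 = 11.96
  Case study 25 × 0.05 = 1.25
  Skills demo 55 × 0.09 = 4.95
Sum = 71.71
71.71 is ≥ 68.5 and < 85 → Silver

Silver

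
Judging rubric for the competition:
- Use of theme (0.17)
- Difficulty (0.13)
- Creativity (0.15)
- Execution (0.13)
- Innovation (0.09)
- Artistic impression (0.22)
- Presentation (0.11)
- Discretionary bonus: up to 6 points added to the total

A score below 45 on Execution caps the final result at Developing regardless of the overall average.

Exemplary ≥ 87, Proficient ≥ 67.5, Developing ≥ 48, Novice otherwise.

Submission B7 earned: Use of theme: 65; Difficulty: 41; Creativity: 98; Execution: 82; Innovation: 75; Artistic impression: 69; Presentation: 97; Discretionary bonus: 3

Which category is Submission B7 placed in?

Execution score 82 ≥ 45: minimum met.
Weighted total:
  Use of theme 65 × 0.17 = 11.05
  Difficulty 41 × 0.13 = 5.33
  Creativity 98 × 0.15 = 14.7
  Execution 82 × 0.13 = 10.66
  Innovation 75 × 0.09 = 6.75
  Artistic impression 69 × 0.22 = 15.18
  Presentation 97 × 0.11 = 10.67
Sum = 74.34
Discretionary bonus: 74.34 + 3 = 77.34
77.34 is ≥ 67.5 and < 87 → Proficient

Proficient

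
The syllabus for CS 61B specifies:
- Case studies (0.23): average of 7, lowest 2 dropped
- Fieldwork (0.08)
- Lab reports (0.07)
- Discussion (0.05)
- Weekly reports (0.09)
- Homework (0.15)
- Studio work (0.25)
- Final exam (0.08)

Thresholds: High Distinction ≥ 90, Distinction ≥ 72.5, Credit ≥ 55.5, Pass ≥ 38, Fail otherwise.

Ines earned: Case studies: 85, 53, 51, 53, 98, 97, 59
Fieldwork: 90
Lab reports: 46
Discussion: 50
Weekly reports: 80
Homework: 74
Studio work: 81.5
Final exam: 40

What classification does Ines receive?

Distinction

Case studies: drop 51, 53 → average of remaining 5 = 392/5 = 78.4
Weighted total:
  Case studies 78.4 × 0.23 = 18.032
  Fieldwork 90 × 0.08 = 7.2
  Lab reports 46 × 0.07 = 3.22
  Discussion 50 × 0.05 = 2.5
  Weekly reports 80 × 0.09 = 7.2
  Homework 74 × 0.15 = 11.1
  Studio work 81.5 × 0.25 = 20.375
  Final exam 40 × 0.08 = 3.2
Sum = 72.827
72.827 is ≥ 72.5 and < 90 → Distinction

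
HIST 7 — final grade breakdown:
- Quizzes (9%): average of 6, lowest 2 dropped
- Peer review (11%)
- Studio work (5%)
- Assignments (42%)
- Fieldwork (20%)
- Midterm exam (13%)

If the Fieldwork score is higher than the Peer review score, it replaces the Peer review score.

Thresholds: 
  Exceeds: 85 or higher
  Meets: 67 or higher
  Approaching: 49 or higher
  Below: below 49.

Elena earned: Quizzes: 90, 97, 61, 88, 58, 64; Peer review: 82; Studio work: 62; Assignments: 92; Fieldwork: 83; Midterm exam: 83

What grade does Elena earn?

Exceeds

Quizzes: drop 58, 61 → average of remaining 4 = 339/4 = 84.75
Fieldwork (83) > Peer review (82), so Peer review counts as 83.
Weighted total:
  Quizzes 84.75 × 0.09 = 7.6275
  Peer review 83 × 0.11 = 9.13
  Studio work 62 × 0.05 = 3.1
  Assignments 92 × 0.42 = 38.64
  Fieldwork 83 × 0.2 = 16.6
  Midterm exam 83 × 0.13 = 10.79
Sum = 85.8875
85.8875 ≥ 85 → Exceeds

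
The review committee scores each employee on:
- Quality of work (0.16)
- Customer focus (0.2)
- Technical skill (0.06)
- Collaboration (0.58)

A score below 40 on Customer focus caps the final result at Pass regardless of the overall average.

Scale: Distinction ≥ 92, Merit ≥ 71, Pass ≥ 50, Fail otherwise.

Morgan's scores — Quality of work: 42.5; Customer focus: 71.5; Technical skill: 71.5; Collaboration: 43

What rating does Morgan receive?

Customer focus score 71.5 ≥ 40: minimum met.
Weighted total:
  Quality of work 42.5 × 0.16 = 6.8
  Customer focus 71.5 × 0.2 = 14.3
  Technical skill 71.5 × 0.06 = 4.29
  Collaboration 43 × 0.58 = 24.94
Sum = 50.33
50.33 is ≥ 50 and < 71 → Pass

Pass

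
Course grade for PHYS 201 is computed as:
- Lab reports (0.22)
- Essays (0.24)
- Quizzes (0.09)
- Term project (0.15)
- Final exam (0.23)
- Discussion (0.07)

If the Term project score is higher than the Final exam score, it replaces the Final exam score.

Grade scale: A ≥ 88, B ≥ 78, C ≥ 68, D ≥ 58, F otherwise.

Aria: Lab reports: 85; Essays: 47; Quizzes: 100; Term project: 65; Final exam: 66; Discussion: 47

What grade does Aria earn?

D

Term project (65) ≤ Final exam (66), so Final exam stays at 66.
Weighted total:
  Lab reports 85 × 0.22 = 18.7
  Essays 47 × 0.24 = 11.28
  Quizzes 100 × 0.09 = 9
  Term project 65 × 0.15 = 9.75
  Final exam 66 × 0.23 = 15.18
  Discussion 47 × 0.07 = 3.29
Sum = 67.2
67.2 is ≥ 58 and < 68 → D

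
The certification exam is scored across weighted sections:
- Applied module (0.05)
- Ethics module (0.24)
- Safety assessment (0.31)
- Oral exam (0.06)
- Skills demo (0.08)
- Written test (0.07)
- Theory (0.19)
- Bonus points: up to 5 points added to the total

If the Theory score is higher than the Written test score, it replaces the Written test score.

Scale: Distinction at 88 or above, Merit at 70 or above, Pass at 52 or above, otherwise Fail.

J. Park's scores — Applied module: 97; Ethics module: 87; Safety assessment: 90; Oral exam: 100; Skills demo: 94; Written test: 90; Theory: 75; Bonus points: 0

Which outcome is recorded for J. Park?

Merit

Theory (75) ≤ Written test (90), so Written test stays at 90.
Weighted total:
  Applied module 97 × 0.05 = 4.85
  Ethics module 87 × 0.24 = 20.88
  Safety assessment 90 × 0.31 = 27.9
  Oral exam 100 × 0.06 = 6
  Skills demo 94 × 0.08 = 7.52
  Written test 90 × 0.07 = 6.3
  Theory 75 × 0.19 = 14.25
Sum = 87.7
Bonus points: 87.7 + 0 = 87.7
87.7 is ≥ 70 and < 88 → Merit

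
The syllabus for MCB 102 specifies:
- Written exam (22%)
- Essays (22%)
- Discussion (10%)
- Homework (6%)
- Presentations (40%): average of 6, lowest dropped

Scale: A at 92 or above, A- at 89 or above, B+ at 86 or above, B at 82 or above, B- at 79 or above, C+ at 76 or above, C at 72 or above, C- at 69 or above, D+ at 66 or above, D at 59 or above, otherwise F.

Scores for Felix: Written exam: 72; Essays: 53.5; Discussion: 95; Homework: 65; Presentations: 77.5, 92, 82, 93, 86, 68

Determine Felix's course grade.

Presentations: drop 68 → average of remaining 5 = 430.5/5 = 86.1
Weighted total:
  Written exam 72 × 0.22 = 15.84
  Essays 53.5 × 0.22 = 11.77
  Discussion 95 × 0.1 = 9.5
  Homework 65 × 0.06 = 3.9
  Presentations 86.1 × 0.4 = 34.44
Sum = 75.45
75.45 is ≥ 72 and < 76 → C

C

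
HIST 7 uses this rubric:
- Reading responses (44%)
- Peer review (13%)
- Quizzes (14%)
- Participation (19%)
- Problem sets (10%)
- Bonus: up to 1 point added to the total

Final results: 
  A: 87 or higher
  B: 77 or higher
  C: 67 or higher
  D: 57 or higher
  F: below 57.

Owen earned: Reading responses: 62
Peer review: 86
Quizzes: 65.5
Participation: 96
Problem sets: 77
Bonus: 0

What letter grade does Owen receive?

C

Weighted total:
  Reading responses 62 × 0.44 = 27.28
  Peer review 86 × 0.13 = 11.18
  Quizzes 65.5 × 0.14 = 9.17
  Participation 96 × 0.19 = 18.24
  Problem sets 77 × 0.1 = 7.7
Sum = 73.57
Bonus: 73.57 + 0 = 73.57
73.57 is ≥ 67 and < 77 → C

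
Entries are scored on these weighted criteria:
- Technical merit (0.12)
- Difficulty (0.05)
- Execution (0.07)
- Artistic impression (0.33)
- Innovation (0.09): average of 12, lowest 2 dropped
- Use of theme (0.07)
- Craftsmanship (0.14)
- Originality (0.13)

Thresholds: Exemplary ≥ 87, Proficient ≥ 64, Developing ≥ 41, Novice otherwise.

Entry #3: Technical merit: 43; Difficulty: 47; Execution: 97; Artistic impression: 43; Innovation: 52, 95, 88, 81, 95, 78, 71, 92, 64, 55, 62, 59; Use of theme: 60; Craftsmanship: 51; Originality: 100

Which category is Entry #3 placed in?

Innovation: drop 52, 55 → average of remaining 10 = 785/10 = 78.5
Weighted total:
  Technical merit 43 × 0.12 = 5.16
  Difficulty 47 × 0.05 = 2.35
  Execution 97 × 0.07 = 6.79
  Artistic impression 43 × 0.33 = 14.19
  Innovation 78.5 × 0.09 = 7.065
  Use of theme 60 × 0.07 = 4.2
  Craftsmanship 51 × 0.14 = 7.14
  Originality 100 × 0.13 = 13
Sum = 59.895
59.895 is ≥ 41 and < 64 → Developing

Developing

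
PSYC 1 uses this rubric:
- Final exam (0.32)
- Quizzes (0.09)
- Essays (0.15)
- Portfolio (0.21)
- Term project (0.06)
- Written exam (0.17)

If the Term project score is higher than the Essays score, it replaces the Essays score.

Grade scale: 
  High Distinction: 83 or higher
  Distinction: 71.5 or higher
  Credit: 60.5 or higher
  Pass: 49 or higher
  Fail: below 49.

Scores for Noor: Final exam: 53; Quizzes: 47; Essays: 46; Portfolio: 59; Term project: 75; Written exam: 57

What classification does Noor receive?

Term project (75) > Essays (46), so Essays counts as 75.
Weighted total:
  Final exam 53 × 0.32 = 16.96
  Quizzes 47 × 0.09 = 4.23
  Essays 75 × 0.15 = 11.25
  Portfolio 59 × 0.21 = 12.39
  Term project 75 × 0.06 = 4.5
  Written exam 57 × 0.17 = 9.69
Sum = 59.02
59.02 is ≥ 49 and < 60.5 → Pass

Pass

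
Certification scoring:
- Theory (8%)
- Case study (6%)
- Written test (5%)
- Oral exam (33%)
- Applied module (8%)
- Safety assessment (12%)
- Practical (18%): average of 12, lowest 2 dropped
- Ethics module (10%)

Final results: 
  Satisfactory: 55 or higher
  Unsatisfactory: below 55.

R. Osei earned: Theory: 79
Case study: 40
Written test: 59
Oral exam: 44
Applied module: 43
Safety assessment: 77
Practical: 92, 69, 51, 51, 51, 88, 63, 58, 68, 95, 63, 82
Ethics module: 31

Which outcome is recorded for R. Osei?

Practical: drop 51, 51 → average of remaining 10 = 729/10 = 72.9
Weighted total:
  Theory 79 × 0.08 = 6.32
  Case study 40 × 0.06 = 2.4
  Written test 59 × 0.05 = 2.95
  Oral exam 44 × 0.33 = 14.52
  Applied module 43 × 0.08 = 3.44
  Safety assessment 77 × 0.12 = 9.24
  Practical 72.9 × 0.18 = 13.122
  Ethics module 31 × 0.1 = 3.1
Sum = 55.092
55.092 ≥ 55 → Satisfactory

Satisfactory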